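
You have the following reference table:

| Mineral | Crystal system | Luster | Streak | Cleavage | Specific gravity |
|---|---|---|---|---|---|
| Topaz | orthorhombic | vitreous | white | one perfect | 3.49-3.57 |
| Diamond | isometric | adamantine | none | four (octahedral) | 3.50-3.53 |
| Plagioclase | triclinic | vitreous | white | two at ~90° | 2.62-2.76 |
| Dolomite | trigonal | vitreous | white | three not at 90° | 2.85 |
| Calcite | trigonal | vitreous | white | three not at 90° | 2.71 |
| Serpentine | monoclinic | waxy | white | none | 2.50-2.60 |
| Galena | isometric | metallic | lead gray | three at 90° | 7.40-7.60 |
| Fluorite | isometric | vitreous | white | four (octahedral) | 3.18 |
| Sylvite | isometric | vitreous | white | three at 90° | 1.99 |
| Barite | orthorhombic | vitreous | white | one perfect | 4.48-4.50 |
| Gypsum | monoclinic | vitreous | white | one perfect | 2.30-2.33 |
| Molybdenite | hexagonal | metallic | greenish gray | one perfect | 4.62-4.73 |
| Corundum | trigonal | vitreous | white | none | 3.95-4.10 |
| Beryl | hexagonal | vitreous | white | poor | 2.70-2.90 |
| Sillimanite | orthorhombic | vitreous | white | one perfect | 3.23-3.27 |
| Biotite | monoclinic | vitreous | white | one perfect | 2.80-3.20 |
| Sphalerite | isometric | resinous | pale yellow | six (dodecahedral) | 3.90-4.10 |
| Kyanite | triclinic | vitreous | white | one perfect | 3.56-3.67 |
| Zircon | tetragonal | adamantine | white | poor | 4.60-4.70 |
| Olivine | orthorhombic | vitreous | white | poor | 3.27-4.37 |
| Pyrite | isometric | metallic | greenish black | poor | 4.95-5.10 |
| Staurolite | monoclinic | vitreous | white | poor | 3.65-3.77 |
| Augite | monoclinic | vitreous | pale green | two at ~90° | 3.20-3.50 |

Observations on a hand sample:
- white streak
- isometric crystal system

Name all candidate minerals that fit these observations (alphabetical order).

White streak excludes Diamond, Galena, Molybdenite, Sphalerite, Pyrite, Augite.
Isometric crystal system: narrows the field to Fluorite, Sylvite.
Remaining candidates: Fluorite, Sylvite.

Fluorite, Sylvite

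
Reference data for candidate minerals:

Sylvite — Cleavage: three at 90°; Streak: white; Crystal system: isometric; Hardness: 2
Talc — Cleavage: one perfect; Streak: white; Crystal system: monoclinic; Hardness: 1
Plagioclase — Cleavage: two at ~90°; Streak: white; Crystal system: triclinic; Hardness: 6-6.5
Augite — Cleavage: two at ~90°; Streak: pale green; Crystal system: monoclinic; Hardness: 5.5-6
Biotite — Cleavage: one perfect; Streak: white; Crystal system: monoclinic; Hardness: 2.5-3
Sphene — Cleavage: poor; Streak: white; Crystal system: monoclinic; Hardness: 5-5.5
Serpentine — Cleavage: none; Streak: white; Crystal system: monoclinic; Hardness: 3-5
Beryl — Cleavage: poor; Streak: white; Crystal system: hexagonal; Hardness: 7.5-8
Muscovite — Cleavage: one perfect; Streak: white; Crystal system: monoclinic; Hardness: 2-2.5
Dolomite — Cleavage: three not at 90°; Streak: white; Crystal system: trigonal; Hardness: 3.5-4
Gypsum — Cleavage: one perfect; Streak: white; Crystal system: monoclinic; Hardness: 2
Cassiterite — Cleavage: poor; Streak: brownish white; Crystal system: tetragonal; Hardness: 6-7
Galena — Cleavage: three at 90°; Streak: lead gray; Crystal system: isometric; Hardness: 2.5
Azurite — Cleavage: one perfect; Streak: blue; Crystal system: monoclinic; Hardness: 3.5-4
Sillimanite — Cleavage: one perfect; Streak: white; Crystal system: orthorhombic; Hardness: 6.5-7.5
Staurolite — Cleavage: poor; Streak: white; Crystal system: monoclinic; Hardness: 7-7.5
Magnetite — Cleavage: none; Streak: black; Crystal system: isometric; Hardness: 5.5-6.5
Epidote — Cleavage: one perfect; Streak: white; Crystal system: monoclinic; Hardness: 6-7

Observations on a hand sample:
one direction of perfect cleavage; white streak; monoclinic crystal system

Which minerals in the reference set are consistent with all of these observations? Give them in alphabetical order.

Biotite, Epidote, Gypsum, Muscovite, Talc

One direction of perfect cleavage — narrows the field to Talc, Biotite, Muscovite, Gypsum, Azurite, Sillimanite, Epidote.
White streak excludes Azurite.
Monoclinic crystal system excludes Sillimanite.
Remaining candidates: Biotite, Epidote, Gypsum, Muscovite, Talc.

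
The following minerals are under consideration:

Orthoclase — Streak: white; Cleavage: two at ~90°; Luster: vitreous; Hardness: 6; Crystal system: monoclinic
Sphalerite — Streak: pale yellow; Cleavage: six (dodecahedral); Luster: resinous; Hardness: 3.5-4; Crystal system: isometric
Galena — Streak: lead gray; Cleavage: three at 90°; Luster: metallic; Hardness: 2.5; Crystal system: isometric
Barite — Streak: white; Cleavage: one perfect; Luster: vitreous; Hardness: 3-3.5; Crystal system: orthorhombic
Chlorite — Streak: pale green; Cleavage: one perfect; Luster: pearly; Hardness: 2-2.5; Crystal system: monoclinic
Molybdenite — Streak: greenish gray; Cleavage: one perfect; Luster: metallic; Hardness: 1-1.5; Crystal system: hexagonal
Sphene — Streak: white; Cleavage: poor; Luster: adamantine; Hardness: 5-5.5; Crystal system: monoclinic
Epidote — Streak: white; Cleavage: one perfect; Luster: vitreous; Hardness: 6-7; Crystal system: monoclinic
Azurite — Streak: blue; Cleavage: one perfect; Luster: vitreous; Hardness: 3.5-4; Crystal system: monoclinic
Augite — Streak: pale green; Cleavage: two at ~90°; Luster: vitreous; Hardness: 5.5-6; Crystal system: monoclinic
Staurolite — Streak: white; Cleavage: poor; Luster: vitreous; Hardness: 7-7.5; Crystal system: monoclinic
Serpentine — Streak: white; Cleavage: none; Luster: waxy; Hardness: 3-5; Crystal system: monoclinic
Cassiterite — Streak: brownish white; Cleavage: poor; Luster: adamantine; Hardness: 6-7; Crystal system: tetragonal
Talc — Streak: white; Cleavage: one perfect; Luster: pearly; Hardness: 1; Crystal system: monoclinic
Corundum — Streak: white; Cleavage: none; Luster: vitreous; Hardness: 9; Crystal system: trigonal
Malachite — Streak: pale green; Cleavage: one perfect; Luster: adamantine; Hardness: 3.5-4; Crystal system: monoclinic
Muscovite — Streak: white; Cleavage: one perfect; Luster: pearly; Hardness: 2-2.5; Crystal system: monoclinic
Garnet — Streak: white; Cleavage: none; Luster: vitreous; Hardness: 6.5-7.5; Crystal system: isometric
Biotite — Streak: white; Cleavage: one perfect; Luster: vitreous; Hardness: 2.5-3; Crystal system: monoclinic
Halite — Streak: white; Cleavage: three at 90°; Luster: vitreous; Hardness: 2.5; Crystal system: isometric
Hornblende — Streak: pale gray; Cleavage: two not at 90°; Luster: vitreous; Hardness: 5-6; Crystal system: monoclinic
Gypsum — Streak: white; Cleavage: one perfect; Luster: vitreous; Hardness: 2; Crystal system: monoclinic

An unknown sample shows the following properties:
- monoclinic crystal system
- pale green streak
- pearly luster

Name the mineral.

Monoclinic crystal system — only Orthoclase, Chlorite, Sphene, Epidote, Azurite, Augite, Staurolite, Serpentine, Talc, Malachite, Muscovite, Biotite, Hornblende, Gypsum remain.
Pale green streak — Chlorite, Augite, Malachite remain.
Pearly luster — Chlorite remains.
Only Chlorite satisfies all observations.

Chlorite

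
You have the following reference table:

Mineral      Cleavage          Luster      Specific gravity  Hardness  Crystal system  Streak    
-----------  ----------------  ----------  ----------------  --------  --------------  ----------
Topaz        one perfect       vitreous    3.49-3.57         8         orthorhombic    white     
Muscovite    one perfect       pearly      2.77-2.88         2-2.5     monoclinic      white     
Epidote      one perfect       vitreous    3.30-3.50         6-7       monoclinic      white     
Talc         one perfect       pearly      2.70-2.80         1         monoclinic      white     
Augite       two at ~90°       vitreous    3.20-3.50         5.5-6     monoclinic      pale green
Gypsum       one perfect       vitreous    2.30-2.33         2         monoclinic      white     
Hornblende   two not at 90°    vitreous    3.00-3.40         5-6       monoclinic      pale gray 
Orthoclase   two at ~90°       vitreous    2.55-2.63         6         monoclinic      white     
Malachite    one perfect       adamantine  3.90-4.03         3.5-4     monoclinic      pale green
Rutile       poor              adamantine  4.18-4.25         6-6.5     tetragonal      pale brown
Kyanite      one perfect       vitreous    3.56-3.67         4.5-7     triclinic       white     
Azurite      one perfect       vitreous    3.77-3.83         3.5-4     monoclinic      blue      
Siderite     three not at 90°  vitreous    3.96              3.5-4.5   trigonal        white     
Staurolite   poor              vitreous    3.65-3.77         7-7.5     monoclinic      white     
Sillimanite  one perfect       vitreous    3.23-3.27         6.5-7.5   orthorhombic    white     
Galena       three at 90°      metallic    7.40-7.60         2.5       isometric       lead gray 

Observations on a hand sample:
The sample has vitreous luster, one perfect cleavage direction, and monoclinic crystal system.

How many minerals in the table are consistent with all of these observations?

Vitreous luster eliminates Muscovite, Talc, Malachite, Rutile, Galena.
One perfect cleavage direction is inconsistent with Augite, Hornblende, Orthoclase, Siderite, Staurolite.
Monoclinic crystal system eliminates Topaz, Kyanite, Sillimanite.
The minerals that satisfy all observations are Azurite, Epidote, Gypsum.
That is 3 minerals.

3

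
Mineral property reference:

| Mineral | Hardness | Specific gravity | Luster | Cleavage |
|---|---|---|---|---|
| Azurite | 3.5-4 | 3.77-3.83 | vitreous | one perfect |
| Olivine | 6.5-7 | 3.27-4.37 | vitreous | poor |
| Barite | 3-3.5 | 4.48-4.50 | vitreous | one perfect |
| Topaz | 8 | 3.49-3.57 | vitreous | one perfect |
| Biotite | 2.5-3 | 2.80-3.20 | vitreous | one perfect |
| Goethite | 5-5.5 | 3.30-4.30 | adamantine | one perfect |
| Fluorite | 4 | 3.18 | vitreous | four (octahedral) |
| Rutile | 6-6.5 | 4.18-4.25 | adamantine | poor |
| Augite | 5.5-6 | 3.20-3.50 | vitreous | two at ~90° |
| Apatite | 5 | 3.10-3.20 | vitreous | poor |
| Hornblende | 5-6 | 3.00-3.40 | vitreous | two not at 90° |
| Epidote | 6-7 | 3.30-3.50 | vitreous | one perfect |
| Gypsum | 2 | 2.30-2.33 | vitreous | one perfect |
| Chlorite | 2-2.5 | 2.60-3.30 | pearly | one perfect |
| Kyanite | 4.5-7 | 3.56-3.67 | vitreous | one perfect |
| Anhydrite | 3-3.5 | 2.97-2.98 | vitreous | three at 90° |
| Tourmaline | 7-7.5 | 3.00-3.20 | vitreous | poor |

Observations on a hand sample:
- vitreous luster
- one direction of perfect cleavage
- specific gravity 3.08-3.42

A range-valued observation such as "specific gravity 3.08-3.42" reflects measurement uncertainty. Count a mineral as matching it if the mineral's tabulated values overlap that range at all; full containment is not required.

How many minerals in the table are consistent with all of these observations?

2

Vitreous luster rules out Goethite, Rutile, Chlorite.
One direction of perfect cleavage: leaves Azurite, Barite, Topaz, Biotite, Epidote, Gypsum, Kyanite.
Specific gravity 3.08-3.42: narrows the field to Biotite, Epidote.
The minerals that satisfy all observations are Biotite, Epidote.
That is 2 minerals.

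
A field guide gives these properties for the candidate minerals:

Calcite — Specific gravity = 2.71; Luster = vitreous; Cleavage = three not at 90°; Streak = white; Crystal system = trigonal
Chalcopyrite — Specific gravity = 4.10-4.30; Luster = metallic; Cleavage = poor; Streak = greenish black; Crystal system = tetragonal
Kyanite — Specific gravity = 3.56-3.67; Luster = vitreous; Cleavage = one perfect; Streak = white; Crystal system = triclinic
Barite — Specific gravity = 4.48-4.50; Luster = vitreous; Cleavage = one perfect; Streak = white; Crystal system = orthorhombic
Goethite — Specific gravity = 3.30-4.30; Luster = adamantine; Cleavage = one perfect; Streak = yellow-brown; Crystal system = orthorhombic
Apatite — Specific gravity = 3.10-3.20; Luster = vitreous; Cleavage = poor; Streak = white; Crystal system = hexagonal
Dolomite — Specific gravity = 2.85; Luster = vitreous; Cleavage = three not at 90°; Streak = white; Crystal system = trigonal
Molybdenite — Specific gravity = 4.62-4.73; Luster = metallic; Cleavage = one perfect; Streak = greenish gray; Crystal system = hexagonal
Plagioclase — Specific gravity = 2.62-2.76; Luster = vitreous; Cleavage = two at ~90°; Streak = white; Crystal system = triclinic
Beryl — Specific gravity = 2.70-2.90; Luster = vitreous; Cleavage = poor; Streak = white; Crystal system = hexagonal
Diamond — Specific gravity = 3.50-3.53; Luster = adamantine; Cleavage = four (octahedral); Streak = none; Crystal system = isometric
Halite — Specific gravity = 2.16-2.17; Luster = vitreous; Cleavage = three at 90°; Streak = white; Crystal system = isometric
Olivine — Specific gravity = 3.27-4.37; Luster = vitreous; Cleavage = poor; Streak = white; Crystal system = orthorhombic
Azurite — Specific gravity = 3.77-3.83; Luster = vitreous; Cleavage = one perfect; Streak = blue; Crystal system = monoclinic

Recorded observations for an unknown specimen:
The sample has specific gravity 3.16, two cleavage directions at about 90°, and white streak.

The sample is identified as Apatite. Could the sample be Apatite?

No

Specific gravity 3.16 — matches Apatite (SG 3.10-3.20).
Two cleavage directions at about 90° — Apatite has cleavage poor; which does not match.
White streak — matches Apatite (white streak).
The cleavage observation rules out Apatite.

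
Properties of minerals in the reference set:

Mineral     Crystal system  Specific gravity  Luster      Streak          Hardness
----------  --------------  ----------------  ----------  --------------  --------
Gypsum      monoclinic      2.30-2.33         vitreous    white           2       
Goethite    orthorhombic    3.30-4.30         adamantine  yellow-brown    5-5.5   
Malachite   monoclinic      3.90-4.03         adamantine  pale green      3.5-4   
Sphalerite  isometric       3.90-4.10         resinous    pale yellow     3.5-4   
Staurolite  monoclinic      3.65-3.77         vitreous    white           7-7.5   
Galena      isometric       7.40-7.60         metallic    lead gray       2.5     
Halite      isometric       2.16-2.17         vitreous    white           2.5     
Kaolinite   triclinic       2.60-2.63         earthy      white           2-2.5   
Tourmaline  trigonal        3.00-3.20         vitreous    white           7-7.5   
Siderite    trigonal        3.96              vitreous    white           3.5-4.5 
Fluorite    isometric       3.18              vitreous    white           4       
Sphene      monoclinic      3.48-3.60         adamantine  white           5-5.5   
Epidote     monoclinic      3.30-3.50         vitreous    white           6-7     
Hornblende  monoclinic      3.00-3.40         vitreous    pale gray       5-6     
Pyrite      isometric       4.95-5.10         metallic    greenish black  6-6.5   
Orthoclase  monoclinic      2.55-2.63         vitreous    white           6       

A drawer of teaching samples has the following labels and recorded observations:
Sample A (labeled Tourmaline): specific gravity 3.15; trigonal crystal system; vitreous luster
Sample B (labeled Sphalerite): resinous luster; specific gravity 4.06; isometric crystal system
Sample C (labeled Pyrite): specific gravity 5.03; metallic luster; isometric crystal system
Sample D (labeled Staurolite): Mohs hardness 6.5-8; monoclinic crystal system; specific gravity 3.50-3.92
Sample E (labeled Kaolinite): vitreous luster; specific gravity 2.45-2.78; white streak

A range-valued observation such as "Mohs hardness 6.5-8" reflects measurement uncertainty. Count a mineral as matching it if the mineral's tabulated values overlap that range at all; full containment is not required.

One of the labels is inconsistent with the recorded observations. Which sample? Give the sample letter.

Sample A: all recorded properties match Tourmaline.
Sample B: all recorded properties match Sphalerite.
Sample C: all recorded properties match Pyrite.
Sample D: all recorded properties match Staurolite.
Sample E: Kaolinite has earthy luster, but the record shows vitreous luster — this label is wrong.
The mislabeled specimen is E.

E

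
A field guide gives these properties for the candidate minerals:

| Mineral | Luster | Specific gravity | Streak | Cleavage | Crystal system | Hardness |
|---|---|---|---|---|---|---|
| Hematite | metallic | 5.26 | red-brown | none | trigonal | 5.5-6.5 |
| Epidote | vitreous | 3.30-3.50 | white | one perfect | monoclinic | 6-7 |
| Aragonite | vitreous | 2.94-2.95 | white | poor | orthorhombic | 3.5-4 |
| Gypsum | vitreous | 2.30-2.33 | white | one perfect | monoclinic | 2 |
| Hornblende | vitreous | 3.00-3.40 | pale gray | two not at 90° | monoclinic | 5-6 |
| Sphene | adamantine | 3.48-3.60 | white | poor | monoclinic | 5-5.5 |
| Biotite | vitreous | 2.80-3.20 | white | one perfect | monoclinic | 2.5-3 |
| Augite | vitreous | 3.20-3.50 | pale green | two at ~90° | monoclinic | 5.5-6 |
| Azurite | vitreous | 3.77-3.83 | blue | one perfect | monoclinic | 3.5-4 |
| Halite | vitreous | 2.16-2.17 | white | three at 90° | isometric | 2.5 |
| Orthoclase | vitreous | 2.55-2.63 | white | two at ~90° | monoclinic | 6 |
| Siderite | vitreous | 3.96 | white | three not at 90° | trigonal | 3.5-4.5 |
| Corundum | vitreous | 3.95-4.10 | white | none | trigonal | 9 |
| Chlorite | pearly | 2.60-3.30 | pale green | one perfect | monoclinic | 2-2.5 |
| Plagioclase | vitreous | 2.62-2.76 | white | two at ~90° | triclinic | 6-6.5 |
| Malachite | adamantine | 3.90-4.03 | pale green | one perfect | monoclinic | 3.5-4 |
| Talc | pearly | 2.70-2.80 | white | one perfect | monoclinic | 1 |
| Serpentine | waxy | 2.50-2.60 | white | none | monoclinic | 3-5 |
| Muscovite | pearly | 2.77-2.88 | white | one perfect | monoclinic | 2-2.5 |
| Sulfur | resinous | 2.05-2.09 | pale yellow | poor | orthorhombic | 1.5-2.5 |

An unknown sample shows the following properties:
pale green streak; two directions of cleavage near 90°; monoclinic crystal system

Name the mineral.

Augite

Pale green streak: only Augite, Chlorite, Malachite remain.
Two directions of cleavage near 90°: Augite remains.
Monoclinic crystal system: every remaining candidate is consistent.
The only mineral consistent with every observation is Augite.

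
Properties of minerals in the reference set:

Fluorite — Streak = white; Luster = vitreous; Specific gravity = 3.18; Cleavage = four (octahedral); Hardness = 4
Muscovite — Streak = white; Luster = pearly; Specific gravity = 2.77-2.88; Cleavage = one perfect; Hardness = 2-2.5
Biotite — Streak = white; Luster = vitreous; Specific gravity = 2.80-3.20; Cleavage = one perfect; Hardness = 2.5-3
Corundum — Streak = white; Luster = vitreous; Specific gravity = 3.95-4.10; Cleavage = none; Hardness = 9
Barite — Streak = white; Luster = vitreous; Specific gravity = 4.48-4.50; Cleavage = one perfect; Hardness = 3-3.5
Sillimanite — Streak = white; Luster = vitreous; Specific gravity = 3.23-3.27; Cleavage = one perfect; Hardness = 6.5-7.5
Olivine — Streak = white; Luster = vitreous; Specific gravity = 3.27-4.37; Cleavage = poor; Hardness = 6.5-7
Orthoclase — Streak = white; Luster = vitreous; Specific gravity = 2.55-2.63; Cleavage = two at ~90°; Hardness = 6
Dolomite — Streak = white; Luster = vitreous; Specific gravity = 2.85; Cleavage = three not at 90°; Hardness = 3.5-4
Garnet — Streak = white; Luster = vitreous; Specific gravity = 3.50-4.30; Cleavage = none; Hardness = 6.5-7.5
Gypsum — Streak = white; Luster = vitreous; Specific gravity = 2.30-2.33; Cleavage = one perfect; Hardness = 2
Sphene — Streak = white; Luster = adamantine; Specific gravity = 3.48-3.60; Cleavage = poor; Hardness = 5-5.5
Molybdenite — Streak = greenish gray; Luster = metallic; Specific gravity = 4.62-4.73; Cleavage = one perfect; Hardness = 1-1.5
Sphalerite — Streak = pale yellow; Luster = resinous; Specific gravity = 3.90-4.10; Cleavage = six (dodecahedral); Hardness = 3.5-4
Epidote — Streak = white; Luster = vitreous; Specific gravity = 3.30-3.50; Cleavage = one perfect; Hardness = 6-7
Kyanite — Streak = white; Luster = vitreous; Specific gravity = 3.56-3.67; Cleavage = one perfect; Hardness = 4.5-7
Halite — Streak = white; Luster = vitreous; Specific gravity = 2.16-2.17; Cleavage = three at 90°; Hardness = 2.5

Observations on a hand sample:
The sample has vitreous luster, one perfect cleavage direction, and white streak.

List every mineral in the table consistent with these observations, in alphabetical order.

Barite, Biotite, Epidote, Gypsum, Kyanite, Sillimanite

Vitreous luster rules out Muscovite, Sphene, Molybdenite, Sphalerite.
One perfect cleavage direction — leaves Biotite, Barite, Sillimanite, Gypsum, Epidote, Kyanite.
White streak — no further eliminations.
Remaining candidates: Barite, Biotite, Epidote, Gypsum, Kyanite, Sillimanite.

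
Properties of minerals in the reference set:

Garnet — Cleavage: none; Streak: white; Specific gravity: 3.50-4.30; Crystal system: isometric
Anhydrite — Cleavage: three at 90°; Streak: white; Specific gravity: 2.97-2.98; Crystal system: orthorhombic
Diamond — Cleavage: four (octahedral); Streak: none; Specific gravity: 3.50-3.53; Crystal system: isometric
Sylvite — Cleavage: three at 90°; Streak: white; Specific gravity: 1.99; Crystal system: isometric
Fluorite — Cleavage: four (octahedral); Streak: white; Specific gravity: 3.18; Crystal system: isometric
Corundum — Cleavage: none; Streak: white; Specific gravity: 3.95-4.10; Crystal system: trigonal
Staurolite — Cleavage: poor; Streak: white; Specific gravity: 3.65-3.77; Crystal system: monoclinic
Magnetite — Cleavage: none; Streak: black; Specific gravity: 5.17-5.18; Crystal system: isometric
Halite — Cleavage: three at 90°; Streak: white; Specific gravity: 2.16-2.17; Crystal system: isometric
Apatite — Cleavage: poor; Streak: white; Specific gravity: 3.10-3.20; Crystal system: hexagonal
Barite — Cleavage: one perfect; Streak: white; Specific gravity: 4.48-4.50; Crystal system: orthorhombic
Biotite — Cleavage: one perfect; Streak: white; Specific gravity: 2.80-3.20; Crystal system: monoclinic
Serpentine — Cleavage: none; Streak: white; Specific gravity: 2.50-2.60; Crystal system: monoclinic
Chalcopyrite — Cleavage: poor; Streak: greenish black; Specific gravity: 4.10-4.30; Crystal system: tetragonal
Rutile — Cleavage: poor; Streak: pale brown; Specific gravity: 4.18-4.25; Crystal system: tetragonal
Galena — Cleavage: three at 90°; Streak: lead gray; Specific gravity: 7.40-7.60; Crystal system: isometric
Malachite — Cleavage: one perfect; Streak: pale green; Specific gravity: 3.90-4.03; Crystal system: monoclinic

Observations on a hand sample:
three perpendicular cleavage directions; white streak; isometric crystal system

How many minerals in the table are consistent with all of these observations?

Three perpendicular cleavage directions: Anhydrite, Sylvite, Halite, Galena remain.
White streak is inconsistent with Galena.
Isometric crystal system rules out Anhydrite.
Consistent with every observation: Halite, Sylvite.
That is 2 minerals.

2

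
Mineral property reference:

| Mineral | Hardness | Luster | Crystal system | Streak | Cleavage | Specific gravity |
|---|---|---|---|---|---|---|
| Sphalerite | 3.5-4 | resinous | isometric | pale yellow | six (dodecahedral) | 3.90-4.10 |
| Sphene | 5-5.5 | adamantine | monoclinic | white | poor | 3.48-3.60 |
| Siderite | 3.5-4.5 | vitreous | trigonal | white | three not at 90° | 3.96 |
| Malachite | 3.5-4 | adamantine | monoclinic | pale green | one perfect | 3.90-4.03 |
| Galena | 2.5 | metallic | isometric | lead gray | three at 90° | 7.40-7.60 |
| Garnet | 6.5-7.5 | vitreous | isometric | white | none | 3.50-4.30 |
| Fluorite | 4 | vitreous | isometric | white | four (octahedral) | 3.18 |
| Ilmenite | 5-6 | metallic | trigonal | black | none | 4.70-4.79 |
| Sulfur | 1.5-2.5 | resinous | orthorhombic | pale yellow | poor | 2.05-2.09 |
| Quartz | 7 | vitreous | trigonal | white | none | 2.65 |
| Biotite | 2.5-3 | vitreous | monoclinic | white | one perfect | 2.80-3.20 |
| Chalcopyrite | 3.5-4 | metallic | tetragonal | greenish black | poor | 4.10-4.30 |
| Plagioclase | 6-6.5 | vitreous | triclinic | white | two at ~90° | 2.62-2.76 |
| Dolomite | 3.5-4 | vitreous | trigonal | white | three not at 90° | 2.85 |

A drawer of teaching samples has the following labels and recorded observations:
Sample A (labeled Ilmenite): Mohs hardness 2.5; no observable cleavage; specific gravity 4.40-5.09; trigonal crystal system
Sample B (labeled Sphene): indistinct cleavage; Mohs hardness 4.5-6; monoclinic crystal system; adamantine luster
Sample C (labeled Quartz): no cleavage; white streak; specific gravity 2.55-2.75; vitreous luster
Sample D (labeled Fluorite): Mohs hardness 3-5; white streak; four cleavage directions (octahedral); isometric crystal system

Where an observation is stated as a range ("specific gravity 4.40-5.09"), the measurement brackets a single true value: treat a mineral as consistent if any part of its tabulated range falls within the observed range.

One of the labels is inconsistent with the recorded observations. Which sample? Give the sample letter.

Sample A: Mohs hardness 2.5 is outside the reference for Ilmenite (hardness 5-6) — mislabeled.
Sample B: observations are consistent with Sphene.
Sample C: observations are consistent with Quartz.
Sample D: observations are consistent with Fluorite.
Only sample A is inconsistent with its label.

A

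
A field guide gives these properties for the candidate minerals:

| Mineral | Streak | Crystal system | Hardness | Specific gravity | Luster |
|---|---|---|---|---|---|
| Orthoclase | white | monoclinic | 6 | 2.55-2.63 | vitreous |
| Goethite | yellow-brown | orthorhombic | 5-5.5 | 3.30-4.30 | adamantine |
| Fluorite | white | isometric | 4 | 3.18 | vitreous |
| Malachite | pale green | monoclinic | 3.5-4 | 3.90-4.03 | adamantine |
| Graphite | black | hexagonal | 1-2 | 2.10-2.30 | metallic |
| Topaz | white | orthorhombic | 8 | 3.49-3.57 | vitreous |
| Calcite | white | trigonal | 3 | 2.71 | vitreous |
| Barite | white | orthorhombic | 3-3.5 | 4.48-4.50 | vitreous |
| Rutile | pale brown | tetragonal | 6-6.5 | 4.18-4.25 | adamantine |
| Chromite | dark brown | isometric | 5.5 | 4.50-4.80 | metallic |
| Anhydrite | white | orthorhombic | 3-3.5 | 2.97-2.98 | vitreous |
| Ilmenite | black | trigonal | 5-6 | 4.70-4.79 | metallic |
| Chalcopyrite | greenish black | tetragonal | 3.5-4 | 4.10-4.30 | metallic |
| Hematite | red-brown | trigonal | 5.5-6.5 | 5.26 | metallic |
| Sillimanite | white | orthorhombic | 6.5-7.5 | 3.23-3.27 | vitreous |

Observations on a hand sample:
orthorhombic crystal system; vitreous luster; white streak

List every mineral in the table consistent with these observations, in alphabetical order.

Orthorhombic crystal system — leaves Goethite, Topaz, Barite, Anhydrite, Sillimanite.
Vitreous luster eliminates Goethite.
White streak — every remaining candidate is consistent.
The minerals that satisfy all observations are Anhydrite, Barite, Sillimanite, Topaz.

Anhydrite, Barite, Sillimanite, Topaz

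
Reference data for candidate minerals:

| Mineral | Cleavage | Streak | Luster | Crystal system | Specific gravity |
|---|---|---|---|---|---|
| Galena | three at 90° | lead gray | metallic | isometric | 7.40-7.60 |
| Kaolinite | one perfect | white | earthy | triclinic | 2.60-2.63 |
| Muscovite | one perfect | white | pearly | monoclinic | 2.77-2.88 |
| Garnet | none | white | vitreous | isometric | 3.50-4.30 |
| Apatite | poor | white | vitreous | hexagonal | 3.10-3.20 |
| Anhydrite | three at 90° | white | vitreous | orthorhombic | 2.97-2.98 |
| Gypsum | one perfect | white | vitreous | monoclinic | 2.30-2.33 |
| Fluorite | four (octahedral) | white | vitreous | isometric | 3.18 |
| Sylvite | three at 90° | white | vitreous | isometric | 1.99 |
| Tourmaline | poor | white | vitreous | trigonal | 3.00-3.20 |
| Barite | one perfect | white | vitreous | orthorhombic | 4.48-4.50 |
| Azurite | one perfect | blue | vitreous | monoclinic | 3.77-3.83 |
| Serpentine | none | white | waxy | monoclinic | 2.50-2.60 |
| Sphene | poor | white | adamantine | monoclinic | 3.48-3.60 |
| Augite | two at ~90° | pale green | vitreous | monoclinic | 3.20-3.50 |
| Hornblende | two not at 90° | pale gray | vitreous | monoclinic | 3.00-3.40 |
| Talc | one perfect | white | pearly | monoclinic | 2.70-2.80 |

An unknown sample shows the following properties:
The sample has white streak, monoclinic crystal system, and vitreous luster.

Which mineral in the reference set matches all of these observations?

Gypsum

White streak eliminates Galena, Azurite, Augite, Hornblende.
Monoclinic crystal system: leaves Muscovite, Gypsum, Serpentine, Sphene, Talc.
Vitreous luster: leaves Gypsum.
Only Gypsum satisfies all observations.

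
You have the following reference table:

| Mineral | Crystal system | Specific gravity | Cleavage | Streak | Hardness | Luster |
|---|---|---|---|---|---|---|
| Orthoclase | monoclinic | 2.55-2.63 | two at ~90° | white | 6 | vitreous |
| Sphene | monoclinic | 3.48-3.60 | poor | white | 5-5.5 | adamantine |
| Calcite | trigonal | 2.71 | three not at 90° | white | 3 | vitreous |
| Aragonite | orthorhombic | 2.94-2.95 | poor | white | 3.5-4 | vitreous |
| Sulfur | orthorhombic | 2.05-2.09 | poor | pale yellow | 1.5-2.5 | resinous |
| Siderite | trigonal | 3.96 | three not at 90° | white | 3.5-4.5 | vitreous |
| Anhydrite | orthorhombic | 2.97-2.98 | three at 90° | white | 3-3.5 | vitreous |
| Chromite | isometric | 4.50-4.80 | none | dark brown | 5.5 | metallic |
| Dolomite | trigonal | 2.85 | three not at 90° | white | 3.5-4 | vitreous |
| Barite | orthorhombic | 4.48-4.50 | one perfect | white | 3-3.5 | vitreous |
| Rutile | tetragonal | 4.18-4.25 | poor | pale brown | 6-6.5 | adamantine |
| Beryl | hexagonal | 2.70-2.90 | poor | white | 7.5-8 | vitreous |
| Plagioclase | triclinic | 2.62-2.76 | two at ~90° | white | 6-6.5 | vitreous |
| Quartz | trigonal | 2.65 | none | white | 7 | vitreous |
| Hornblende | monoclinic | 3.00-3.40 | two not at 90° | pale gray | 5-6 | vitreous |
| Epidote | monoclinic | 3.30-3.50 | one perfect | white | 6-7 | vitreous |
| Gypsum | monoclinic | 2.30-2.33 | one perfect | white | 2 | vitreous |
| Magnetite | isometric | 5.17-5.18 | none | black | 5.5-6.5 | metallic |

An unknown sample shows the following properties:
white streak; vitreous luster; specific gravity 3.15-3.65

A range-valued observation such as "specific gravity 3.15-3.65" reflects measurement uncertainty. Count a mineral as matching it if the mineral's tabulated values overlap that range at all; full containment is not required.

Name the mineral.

White streak rules out Sulfur, Chromite, Rutile, Hornblende, Magnetite.
Vitreous luster excludes Sphene.
Specific gravity 3.15-3.65 — Epidote remains.
Only Epidote satisfies all observations.

Epidote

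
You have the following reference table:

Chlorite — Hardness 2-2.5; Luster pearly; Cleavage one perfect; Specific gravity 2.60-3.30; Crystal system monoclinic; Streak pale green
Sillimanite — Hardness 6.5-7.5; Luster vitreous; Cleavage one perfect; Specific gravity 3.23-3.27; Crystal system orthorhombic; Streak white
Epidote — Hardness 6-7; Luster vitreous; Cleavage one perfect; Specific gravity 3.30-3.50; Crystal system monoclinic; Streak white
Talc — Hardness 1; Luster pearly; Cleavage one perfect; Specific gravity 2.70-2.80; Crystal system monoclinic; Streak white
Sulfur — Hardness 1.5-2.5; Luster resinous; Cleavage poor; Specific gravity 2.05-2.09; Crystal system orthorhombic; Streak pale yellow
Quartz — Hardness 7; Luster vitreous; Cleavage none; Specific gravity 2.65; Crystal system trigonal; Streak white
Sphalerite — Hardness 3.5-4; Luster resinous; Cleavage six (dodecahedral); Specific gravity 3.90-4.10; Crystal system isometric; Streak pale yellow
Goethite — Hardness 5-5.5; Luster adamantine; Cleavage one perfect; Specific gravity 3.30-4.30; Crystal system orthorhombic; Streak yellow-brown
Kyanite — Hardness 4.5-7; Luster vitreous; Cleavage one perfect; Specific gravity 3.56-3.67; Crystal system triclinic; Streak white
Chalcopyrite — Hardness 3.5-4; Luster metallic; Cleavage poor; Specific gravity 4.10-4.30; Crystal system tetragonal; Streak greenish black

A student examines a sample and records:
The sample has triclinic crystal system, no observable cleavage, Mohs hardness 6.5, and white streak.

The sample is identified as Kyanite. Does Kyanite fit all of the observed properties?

Triclinic crystal system — consistent with Kyanite (triclinic system).
No observable cleavage — Kyanite has cleavage one perfect; inconsistent.
Mohs hardness 6.5 — consistent with Kyanite (hardness 4.5-7).
White streak — consistent with Kyanite (white streak).
Cleavage alone is enough to reject Kyanite.

Inconsistent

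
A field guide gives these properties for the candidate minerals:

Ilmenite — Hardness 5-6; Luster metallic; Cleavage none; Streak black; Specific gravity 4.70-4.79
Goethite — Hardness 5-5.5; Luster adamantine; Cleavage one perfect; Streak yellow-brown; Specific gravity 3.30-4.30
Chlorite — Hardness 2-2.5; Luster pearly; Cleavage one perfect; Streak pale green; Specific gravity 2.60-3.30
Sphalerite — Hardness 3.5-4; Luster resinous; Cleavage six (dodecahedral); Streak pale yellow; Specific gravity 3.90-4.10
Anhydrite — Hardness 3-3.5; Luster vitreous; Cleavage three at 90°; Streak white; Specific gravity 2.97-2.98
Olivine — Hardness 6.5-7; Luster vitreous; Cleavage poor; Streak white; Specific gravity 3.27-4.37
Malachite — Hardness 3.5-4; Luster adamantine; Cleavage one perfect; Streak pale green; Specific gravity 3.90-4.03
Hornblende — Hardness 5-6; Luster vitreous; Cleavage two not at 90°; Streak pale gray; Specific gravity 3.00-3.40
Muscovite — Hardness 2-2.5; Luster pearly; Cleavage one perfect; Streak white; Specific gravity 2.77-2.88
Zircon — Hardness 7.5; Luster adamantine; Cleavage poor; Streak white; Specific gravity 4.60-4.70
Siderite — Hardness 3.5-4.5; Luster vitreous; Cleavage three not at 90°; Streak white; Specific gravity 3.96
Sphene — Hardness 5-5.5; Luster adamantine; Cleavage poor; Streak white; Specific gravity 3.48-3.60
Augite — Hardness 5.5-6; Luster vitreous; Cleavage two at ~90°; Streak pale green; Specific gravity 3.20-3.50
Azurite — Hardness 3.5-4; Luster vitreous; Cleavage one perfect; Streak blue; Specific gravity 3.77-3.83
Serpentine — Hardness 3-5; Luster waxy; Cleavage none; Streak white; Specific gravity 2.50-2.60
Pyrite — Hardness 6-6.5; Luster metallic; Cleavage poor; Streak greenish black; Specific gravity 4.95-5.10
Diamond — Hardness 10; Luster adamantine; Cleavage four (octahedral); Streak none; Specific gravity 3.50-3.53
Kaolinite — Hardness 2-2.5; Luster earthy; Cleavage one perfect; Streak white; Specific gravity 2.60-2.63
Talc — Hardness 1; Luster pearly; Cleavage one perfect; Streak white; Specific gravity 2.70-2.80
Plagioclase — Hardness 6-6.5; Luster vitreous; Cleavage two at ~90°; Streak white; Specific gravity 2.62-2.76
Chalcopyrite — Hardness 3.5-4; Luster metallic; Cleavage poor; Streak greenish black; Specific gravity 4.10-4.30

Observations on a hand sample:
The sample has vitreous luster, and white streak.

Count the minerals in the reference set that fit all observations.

Vitreous luster: Anhydrite, Olivine, Hornblende, Siderite, Augite, Azurite, Plagioclase remain.
White streak excludes Hornblende, Augite, Azurite.
Consistent with every observation: Anhydrite, Olivine, Plagioclase, Siderite.
That is 4 minerals.

4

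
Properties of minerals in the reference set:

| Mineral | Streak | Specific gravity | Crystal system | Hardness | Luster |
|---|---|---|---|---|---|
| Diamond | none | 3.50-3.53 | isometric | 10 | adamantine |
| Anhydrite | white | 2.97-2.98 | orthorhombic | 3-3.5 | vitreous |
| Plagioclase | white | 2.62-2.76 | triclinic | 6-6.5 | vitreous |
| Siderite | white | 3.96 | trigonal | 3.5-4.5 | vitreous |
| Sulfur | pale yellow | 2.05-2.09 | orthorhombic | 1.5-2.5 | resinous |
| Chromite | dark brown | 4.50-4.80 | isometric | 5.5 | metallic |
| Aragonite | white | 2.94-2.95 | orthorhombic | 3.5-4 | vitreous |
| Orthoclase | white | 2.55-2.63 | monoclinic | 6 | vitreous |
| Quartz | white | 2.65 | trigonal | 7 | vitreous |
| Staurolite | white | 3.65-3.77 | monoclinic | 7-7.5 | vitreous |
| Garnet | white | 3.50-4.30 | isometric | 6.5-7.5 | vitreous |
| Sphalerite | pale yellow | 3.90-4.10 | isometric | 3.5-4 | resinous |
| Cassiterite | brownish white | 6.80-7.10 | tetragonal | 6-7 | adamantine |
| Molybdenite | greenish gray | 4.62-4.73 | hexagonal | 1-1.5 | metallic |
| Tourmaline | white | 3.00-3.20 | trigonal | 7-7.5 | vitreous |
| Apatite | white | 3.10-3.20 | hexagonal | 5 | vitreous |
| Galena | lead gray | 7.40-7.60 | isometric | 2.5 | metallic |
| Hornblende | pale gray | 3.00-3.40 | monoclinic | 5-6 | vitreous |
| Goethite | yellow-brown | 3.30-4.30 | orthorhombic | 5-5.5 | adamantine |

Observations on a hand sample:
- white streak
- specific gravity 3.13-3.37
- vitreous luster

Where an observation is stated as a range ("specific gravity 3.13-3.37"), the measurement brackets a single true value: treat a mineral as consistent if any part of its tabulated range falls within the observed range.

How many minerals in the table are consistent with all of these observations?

2

White streak — only Anhydrite, Plagioclase, Siderite, Aragonite, Orthoclase, Quartz, Staurolite, Garnet, Tourmaline, Apatite remain.
Specific gravity 3.13-3.37 — Tourmaline, Apatite remain.
Vitreous luster — consistent with all remaining minerals.
Consistent with every observation: Apatite, Tourmaline.
That is 2 minerals.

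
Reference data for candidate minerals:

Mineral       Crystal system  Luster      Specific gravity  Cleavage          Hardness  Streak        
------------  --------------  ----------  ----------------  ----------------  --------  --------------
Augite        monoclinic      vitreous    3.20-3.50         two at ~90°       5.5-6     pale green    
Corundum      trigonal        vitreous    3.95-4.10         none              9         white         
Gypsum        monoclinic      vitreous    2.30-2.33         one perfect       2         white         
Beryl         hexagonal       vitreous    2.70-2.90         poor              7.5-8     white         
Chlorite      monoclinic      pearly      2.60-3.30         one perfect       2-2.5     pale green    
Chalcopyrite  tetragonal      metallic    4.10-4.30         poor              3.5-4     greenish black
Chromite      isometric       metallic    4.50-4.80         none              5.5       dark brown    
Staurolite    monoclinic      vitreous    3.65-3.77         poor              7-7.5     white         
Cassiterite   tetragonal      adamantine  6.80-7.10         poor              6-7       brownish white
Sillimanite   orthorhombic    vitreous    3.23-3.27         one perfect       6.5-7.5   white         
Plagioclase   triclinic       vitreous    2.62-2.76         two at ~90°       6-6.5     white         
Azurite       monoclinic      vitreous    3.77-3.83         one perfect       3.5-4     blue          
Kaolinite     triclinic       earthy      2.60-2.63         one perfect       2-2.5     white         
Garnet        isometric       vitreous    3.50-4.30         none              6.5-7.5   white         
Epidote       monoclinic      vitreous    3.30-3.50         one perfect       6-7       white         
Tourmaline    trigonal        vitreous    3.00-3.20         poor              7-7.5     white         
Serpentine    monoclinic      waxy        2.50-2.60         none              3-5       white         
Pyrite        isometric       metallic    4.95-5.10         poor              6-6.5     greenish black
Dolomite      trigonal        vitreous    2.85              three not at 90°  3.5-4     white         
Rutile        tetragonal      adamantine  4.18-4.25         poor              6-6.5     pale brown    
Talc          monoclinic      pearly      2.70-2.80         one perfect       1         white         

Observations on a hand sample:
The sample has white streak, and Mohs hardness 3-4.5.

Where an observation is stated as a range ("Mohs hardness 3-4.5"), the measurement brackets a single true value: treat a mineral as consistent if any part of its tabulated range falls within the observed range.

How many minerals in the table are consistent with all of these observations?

White streak: narrows the field to Corundum, Gypsum, Beryl, Staurolite, Sillimanite, Plagioclase, Kaolinite, Garnet, Epidote, Tourmaline, Serpentine, Dolomite, Talc.
Mohs hardness 3-4.5: Serpentine, Dolomite remain.
Remaining candidates: Dolomite, Serpentine.
That is 2 minerals.

2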